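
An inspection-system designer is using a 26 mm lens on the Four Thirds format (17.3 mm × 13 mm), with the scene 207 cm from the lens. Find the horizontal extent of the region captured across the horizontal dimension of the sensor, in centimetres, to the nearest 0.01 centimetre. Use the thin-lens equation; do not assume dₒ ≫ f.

136.00 cm

dₒ: 207 cm = 2070 mm.
Similar triangles through the lens centre give W/dₒ = w/dᵢ; with 1/f = 1/dₒ + 1/dᵢ this gives W = w·(dₒ − f)/f.
W = 17.3 mm × (2070 − 26) / 26 = 17.3 × 78.6154 ≈ 1360.046 mm = 136.005 cm.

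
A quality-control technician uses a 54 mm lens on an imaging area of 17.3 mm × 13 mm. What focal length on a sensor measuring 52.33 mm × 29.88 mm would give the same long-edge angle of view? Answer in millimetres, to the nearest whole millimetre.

Equal angle of view means equal width/f ratio, so f₂ = f₁ · (width₂/width₁) = 54 × 52.33/17.3.
f₂ = 54 × 3.02486 ≈ 163.342 mm.

163 mm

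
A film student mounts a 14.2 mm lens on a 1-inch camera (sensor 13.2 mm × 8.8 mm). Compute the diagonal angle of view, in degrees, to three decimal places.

58.376°

Sensor diagonal = √(13.2² + 8.8²) = √251.6800 ≈ 15.8644 mm.
Angle of view α = 2·arctan(d/2f) with d = 15.8644 mm and f = 14.2 mm.
d/2f = 0.55861; arctan(0.55861) ≈ 29.1880°, so α ≈ 58.3760°.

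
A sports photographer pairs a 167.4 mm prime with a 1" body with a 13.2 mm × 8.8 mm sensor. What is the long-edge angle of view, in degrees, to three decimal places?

Angle of view α = 2·arctan(w/2f) with w = 13.2 mm and f = 167.4 mm.
w/2f = 0.03943; arctan(0.03943) ≈ 2.2578°, so α ≈ 4.5156°.

4.516°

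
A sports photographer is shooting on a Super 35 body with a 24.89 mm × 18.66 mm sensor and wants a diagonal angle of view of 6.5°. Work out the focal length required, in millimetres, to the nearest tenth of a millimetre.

273.9 mm

Sensor diagonal = √(24.89² + 18.66²) = √967.7077 ≈ 31.1080 mm.
From α = 2·arctan(d/2f) we get f = d / (2·tan(α/2)).
With d = 31.1080 mm and α/2 = 3.25°, tan(α/2) ≈ 0.05678, so f ≈ 31.1080 / 0.11357 ≈ 273.9146 mm.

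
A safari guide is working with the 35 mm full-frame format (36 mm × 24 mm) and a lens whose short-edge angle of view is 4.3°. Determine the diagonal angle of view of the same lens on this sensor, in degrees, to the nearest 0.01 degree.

7.74°

From the short-edge AOV: f = 24 / (2·tan(2.15°)) = 24 / 0.07508 ≈ 319.6403 mm.
Sensor diagonal = √(36² + 24²) = √1872.0000 ≈ 43.2666 mm.
Diagonal AOV = 2·arctan(43.2666 / (2 × 319.6403)) = 2·arctan(0.06768) ≈ 7.7438°.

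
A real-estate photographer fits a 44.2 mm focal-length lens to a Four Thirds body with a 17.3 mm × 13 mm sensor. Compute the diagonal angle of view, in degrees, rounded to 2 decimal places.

Sensor diagonal = √(17.3² + 13²) = √468.2900 ≈ 21.6400 mm.
Angle of view α = 2·arctan(d/2f) with d = 21.6400 mm and f = 44.2 mm.
d/2f = 0.24480; arctan(0.24480) ≈ 13.7553°, so α ≈ 27.5106°.

27.51°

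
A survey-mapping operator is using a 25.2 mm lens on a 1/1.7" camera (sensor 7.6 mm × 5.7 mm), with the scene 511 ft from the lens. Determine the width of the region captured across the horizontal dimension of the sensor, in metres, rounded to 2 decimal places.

dₒ: 511 ft × 304.8 mm/ft = 155752.80 mm.
Similar triangles through the lens centre give W/dₒ = w/dᵢ; with 1/f = 1/dₒ + 1/dᵢ this gives W = w·(dₒ − f)/f.
W = 7.6 mm × (155753 − 25.2) / 25.2 = 7.6 × 6179.6665 ≈ 46965.465 mm = 46.9655 m.

46.97 m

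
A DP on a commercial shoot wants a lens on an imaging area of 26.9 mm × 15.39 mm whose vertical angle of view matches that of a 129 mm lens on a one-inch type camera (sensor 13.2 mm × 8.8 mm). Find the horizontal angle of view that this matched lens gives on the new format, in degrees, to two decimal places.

Equal vertical AOV ⇒ f₂ = f₁ · 15.39/8.8 = 129 × 1.74886 ≈ 225.6034 mm.
Horizontal AOV on the new format = 2·arctan(26.9 / (2 × 225.6034)) = 2·arctan(0.05962) ≈ 6.8236°.

6.82°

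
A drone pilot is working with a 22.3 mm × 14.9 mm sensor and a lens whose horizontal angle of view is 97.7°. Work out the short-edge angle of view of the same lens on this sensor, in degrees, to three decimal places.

74.802°

From the horizontal AOV: f = 22.3 / (2·tan(48.85°)) = 22.3 / 2.28861 ≈ 9.7439 mm.
Short-edge AOV = 2·arctan(14.9 / (2 × 9.7439)) = 2·arctan(0.76458) ≈ 74.8016°.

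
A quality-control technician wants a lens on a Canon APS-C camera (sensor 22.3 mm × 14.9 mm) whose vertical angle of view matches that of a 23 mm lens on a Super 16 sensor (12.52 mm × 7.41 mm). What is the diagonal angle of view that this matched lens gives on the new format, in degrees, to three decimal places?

32.339°

Equal vertical AOV ⇒ f₂ = f₁ · 14.9/7.41 = 23 × 2.01080 ≈ 46.2483 mm.
Sensor diagonal = √(22.3² + 14.9²) = √719.3000 ≈ 26.8198 mm.
Diagonal AOV on the new format = 2·arctan(26.8198 / (2 × 46.2483)) = 2·arctan(0.28995) ≈ 32.3395°.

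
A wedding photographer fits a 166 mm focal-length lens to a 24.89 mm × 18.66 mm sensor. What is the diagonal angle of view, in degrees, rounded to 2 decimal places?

Sensor diagonal = √(24.89² + 18.66²) = √967.7077 ≈ 31.1080 mm.
Angle of view α = 2·arctan(d/2f) with d = 31.1080 mm and f = 166 mm.
d/2f = 0.09370; arctan(0.09370) ≈ 5.3529°, so α ≈ 10.7058°.

10.71°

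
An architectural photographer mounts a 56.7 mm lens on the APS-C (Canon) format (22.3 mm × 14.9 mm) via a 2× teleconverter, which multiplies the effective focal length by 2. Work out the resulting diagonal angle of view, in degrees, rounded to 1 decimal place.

Effective focal length f = 56.7 × 2 = 113.4 mm.
Sensor diagonal = √(22.3² + 14.9²) = √719.3000 ≈ 26.8198 mm.
α = 2·arctan(26.820 / (2 × 113.4)) = 2·arctan(0.11825) ≈ 13.4882°.

13.5°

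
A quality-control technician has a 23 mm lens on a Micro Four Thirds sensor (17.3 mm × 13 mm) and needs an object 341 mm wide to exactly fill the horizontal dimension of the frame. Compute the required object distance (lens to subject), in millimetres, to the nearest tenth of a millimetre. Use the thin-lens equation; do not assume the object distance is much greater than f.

476.4 mm

Magnification m = w/W = dᵢ/dₒ; combined with 1/f = 1/dₒ + 1/dᵢ this gives dₒ = f·(1 + W/w).
dₒ = 23 mm × (1 + 341/17.3) = 23 × 20.7110 ≈ 476.353 mm.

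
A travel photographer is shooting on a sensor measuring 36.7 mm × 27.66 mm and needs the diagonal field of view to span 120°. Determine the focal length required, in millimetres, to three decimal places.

Sensor diagonal = √(36.7² + 27.66²) = √2111.9656 ≈ 45.9561 mm.
From α = 2·arctan(d/2f) we get f = d / (2·tan(α/2)).
With d = 45.9561 mm and α/2 = 60°, tan(α/2) ≈ 1.73205, so f ≈ 45.9561 / 3.46410 ≈ 13.2664 mm.

13.266 mm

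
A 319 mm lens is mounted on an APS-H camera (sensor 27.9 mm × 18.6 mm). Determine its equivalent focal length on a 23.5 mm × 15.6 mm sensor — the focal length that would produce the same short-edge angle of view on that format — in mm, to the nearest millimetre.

268 mm

Equal angle of view means equal height/f ratio, so f₂ = f₁ · (height₂/height₁) = 319 × 15.6/18.6.
f₂ = 319 × 0.83871 ≈ 267.548 mm.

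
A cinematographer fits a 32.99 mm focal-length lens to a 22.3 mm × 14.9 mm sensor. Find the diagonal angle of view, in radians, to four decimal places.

0.7722 rad

Sensor diagonal = √(22.3² + 14.9²) = √719.3000 ≈ 26.8198 mm.
Angle of view α = 2·arctan(d/2f) with d = 26.8198 mm and f = 32.99 mm.
d/2f = 0.40648; arctan(0.40648) ≈ 0.3861 rad, so α ≈ 0.7722 rad.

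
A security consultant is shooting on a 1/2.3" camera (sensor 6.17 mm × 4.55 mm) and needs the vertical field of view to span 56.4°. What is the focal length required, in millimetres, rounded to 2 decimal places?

4.24 mm

From α = 2·arctan(h/2f) we get f = h / (2·tan(α/2)).
With h = 4.55 mm and α/2 = 28.2°, tan(α/2) ≈ 0.53620, so f ≈ 4.55 / 1.07239 ≈ 4.2429 mm.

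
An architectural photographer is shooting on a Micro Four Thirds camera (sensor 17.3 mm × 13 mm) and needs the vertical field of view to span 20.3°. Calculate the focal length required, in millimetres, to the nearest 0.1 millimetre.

36.3 mm

From α = 2·arctan(h/2f) we get f = h / (2·tan(α/2)).
With h = 13 mm and α/2 = 10.15°, tan(α/2) ≈ 0.17903, so f ≈ 13 / 0.35806 ≈ 36.3072 mm.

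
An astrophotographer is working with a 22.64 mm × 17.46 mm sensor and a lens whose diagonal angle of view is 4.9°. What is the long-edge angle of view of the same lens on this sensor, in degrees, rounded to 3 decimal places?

Sensor diagonal = √(22.64² + 17.46²) = √817.4212 ≈ 28.5906 mm.
From the diagonal AOV: f = 28.5906 / (2·tan(2.45°)) = 28.5906 / 0.08557 ≈ 334.1063 mm.
Long-edge AOV = 2·arctan(22.64 / (2 × 334.1063)) = 2·arctan(0.03388) ≈ 3.8810°.

3.881°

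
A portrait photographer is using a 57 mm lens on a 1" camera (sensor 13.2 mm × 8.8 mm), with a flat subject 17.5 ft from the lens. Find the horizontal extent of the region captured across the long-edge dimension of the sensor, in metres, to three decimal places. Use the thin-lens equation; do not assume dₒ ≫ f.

dₒ: 17.5 ft × 304.8 mm/ft = 5334.00 mm.
Similar triangles through the lens centre give W/dₒ = w/dᵢ; with 1/f = 1/dₒ + 1/dᵢ this gives W = w·(dₒ − f)/f.
W = 13.2 mm × (5334 − 57) / 57 = 13.2 × 92.5789 ≈ 1222.042 mm = 1.22204 m.

1.222 m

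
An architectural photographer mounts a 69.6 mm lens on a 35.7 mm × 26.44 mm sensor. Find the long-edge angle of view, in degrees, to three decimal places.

Angle of view α = 2·arctan(w/2f) with w = 35.7 mm and f = 69.6 mm.
w/2f = 0.25647; arctan(0.25647) ≈ 14.3844°, so α ≈ 28.7687°.

28.769°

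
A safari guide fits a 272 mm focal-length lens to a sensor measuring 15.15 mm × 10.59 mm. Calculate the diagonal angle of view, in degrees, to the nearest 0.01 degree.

Sensor diagonal = √(15.15² + 10.59²) = √341.6706 ≈ 18.4843 mm.
Angle of view α = 2·arctan(d/2f) with d = 18.4843 mm and f = 272 mm.
d/2f = 0.03398; arctan(0.03398) ≈ 1.9461°, so α ≈ 3.8922°.

3.89°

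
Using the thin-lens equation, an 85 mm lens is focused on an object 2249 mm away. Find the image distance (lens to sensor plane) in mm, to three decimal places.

88.339 mm

1/dᵢ = 1/f − 1/dₒ = 1/85 − 1/2249 = 0.0113201 mm⁻¹.
dᵢ = 1/0.0113201 ≈ 88.3387 mm.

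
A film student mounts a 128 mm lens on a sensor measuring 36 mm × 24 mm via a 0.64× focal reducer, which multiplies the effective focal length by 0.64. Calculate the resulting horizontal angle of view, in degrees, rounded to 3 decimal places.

Effective focal length f = 128 × 0.64 = 81.92 mm.
α = 2·arctan(36 / (2 × 81.92)) = 2·arctan(0.21973) ≈ 24.7849°.

24.785°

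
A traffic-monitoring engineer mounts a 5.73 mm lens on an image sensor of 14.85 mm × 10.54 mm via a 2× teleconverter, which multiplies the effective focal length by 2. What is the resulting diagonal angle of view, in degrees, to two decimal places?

Effective focal length f = 5.73 × 2 = 11.46 mm.
Sensor diagonal = √(14.85² + 10.54²) = √331.6141 ≈ 18.2103 mm.
α = 2·arctan(18.210 / (2 × 11.46)) = 2·arctan(0.79451) ≈ 76.9353°.

76.94°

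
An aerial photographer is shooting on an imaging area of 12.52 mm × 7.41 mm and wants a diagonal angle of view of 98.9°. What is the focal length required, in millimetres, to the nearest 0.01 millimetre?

6.22 mm

Sensor diagonal = √(12.52² + 7.41²) = √211.6585 ≈ 14.5485 mm.
From α = 2·arctan(d/2f) we get f = d / (2·tan(α/2)).
With d = 14.5485 mm and α/2 = 49.45°, tan(α/2) ≈ 1.16878, so f ≈ 14.5485 / 2.33757 ≈ 6.2238 mm.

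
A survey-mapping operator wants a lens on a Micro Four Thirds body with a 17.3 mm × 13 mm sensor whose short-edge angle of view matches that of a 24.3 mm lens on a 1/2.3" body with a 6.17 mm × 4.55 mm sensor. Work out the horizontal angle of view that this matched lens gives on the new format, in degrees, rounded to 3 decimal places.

14.204°

Equal short-edge AOV ⇒ f₂ = f₁ · 13/4.55 = 24.3 × 2.85714 ≈ 69.4286 mm.
Horizontal AOV on the new format = 2·arctan(17.3 / (2 × 69.4286)) = 2·arctan(0.12459) ≈ 14.2036°.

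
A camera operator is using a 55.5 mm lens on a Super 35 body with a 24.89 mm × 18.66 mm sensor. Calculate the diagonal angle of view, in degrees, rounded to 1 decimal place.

31.3°

Sensor diagonal = √(24.89² + 18.66²) = √967.7077 ≈ 31.1080 mm.
Angle of view α = 2·arctan(d/2f) with d = 31.1080 mm and f = 55.5 mm.
d/2f = 0.28025; arctan(0.28025) ≈ 15.6556°, so α ≈ 31.3113°.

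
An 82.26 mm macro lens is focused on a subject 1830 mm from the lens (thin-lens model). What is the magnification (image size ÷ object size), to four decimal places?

0.0471×

Thin lens: 1/f = 1/dₒ + 1/dᵢ → 1/dᵢ = 1/82.26 − 1/1830 = 0.0116101 mm⁻¹, so dᵢ ≈ 86.1317 mm.
Magnification m = dᵢ/dₒ = 86.1317/1830 ≈ 0.04707.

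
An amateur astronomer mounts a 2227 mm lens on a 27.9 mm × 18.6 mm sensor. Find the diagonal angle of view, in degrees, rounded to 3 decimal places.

Sensor diagonal = √(27.9² + 18.6²) = √1124.3700 ≈ 33.5316 mm.
Angle of view α = 2·arctan(d/2f) with d = 33.5316 mm and f = 2227 mm.
d/2f = 0.00753; arctan(0.00753) ≈ 0.4313°, so α ≈ 0.8627°.

0.863°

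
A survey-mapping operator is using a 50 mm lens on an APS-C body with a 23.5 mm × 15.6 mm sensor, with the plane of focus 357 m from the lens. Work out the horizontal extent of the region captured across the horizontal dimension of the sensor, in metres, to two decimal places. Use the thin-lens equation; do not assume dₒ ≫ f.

dₒ: 357 m = 357000 mm.
Similar triangles through the lens centre give W/dₒ = w/dᵢ; with 1/f = 1/dₒ + 1/dᵢ this gives W = w·(dₒ − f)/f.
W = 23.5 mm × (357000 − 50) / 50 = 23.5 × 7139.0000 ≈ 167766.500 mm = 167.767 m.

167.77 m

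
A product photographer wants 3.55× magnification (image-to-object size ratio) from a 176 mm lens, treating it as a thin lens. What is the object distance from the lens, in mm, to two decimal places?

225.58 mm

With m = dᵢ/dₒ and 1/f = 1/dₒ + 1/dᵢ, substituting dᵢ = m·dₒ gives 1/f = (1 + 1/m)/dₒ, hence dₒ = f·(1 + 1/m).
dₒ = 176 × (1 + 1/3.55) = 176 × 1.28169 ≈ 225.577 mm.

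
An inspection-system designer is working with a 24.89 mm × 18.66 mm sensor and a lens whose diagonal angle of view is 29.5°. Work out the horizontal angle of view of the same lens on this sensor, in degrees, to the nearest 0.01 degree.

23.79°

Sensor diagonal = √(24.89² + 18.66²) = √967.7077 ≈ 31.1080 mm.
From the diagonal AOV: f = 31.1080 / (2·tan(14.75°)) = 31.1080 / 0.52656 ≈ 59.0782 mm.
Horizontal AOV = 2·arctan(24.89 / (2 × 59.0782)) = 2·arctan(0.21065) ≈ 23.7912°.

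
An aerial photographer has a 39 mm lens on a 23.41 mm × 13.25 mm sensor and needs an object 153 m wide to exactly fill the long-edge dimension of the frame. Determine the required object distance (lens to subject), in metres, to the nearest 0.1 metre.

W: 153 m = 153000 mm.
Magnification m = w/W = dᵢ/dₒ; combined with 1/f = 1/dₒ + 1/dᵢ this gives dₒ = f·(1 + W/w).
dₒ = 39 mm × (1 + 153000/23.41) = 39 × 6536.6685 ≈ 254930.072 mm = 254.93 m.

254.9 m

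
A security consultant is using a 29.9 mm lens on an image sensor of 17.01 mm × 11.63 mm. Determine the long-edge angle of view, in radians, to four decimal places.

0.5543 rad

Angle of view α = 2·arctan(w/2f) with w = 17.01 mm and f = 29.9 mm.
w/2f = 0.28445; arctan(0.28445) ≈ 0.2771 rad, so α ≈ 0.5543 rad.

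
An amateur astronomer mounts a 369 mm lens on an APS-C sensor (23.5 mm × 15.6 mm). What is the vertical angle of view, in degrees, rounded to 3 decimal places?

Angle of view α = 2·arctan(h/2f) with h = 15.6 mm and f = 369 mm.
h/2f = 0.02114; arctan(0.02114) ≈ 1.2109°, so α ≈ 2.4219°.

2.422°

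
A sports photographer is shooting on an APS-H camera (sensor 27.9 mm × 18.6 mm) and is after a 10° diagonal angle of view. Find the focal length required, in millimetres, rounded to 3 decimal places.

191.634 mm

Sensor diagonal = √(27.9² + 18.6²) = √1124.3700 ≈ 33.5316 mm.
From α = 2·arctan(d/2f) we get f = d / (2·tan(α/2)).
With d = 33.5316 mm and α/2 = 5°, tan(α/2) ≈ 0.08749, so f ≈ 33.5316 / 0.17498 ≈ 191.6341 mm.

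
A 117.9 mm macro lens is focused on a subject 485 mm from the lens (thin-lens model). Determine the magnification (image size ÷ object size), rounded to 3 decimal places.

0.321×

Thin lens: 1/f = 1/dₒ + 1/dᵢ → 1/dᵢ = 1/117.9 − 1/485 = 0.0064199 mm⁻¹, so dᵢ ≈ 155.7655 mm.
Magnification m = dᵢ/dₒ = 155.7655/485 ≈ 0.32117.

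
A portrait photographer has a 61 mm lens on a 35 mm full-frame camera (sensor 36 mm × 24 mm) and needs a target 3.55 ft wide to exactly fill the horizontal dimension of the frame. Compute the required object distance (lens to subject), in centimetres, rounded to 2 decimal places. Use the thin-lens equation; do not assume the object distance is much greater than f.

W: 3.55 ft × 304.8 mm/ft = 1082.04 mm.
Magnification m = w/W = dᵢ/dₒ; combined with 1/f = 1/dₒ + 1/dᵢ this gives dₒ = f·(1 + W/w).
dₒ = 61 mm × (1 + 1082.04/36) = 61 × 31.0567 ≈ 1894.457 mm = 189.446 cm.

189.45 cm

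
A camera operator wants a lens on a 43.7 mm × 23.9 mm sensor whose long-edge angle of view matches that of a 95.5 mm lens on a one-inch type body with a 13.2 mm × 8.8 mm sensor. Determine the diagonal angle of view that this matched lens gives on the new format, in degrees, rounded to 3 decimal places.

9.008°

Equal long-edge AOV ⇒ f₂ = f₁ · 43.7/13.2 = 95.5 × 3.31061 ≈ 316.1629 mm.
Sensor diagonal = √(43.7² + 23.9²) = √2480.9000 ≈ 49.8086 mm.
Diagonal AOV on the new format = 2·arctan(49.8086 / (2 × 316.1629)) = 2·arctan(0.07877) ≈ 9.0078°.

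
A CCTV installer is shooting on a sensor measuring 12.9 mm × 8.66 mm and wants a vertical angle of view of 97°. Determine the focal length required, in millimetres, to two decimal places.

From α = 2·arctan(h/2f) we get f = h / (2·tan(α/2)).
With h = 8.66 mm and α/2 = 48.5°, tan(α/2) ≈ 1.13029, so f ≈ 8.66 / 2.26059 ≈ 3.8309 mm.

3.83 mm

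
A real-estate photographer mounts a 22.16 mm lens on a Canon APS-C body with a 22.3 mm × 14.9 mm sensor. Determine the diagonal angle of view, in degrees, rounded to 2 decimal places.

Sensor diagonal = √(22.3² + 14.9²) = √719.3000 ≈ 26.8198 mm.
Angle of view α = 2·arctan(d/2f) with d = 26.8198 mm and f = 22.16 mm.
d/2f = 0.60514; arctan(0.60514) ≈ 31.1798°, so α ≈ 62.3596°.

62.36°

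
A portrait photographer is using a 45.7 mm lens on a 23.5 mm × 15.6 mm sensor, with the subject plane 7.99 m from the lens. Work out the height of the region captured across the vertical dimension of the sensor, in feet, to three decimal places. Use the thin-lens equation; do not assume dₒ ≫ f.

dₒ: 7.99 m = 7990 mm.
Similar triangles through the lens centre give W/dₒ = h/dᵢ; with 1/f = 1/dₒ + 1/dᵢ this gives W = h·(dₒ − f)/f.
W = 15.6 mm × (7990 − 45.7) / 45.7 = 15.6 × 173.8359 ≈ 2711.840 mm = 2711.840/304.8 ft = 8.89711 ft.

8.897 ft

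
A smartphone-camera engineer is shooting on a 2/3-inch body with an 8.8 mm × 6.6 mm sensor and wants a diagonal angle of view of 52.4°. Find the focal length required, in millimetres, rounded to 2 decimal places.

11.18 mm

Sensor diagonal = √(8.8² + 6.6²) = √121.0000 ≈ 11.0000 mm.
From α = 2·arctan(d/2f) we get f = d / (2·tan(α/2)).
With d = 11.0000 mm and α/2 = 26.2°, tan(α/2) ≈ 0.49206, so f ≈ 11.0000 / 0.98412 ≈ 11.1775 mm.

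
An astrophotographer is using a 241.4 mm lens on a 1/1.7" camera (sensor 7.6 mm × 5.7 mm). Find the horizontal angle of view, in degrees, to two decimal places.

Angle of view α = 2·arctan(w/2f) with w = 7.6 mm and f = 241.4 mm.
w/2f = 0.01574; arctan(0.01574) ≈ 0.9018°, so α ≈ 1.8037°.

1.80°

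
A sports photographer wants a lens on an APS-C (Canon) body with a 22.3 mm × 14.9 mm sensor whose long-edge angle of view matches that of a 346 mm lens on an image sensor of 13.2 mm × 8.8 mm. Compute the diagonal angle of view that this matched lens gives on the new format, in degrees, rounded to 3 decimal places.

2.628°

Equal long-edge AOV ⇒ f₂ = f₁ · 22.3/13.2 = 346 × 1.68939 ≈ 584.5303 mm.
Sensor diagonal = √(22.3² + 14.9²) = √719.3000 ≈ 26.8198 mm.
Diagonal AOV on the new format = 2·arctan(26.8198 / (2 × 584.5303)) = 2·arctan(0.02294) ≈ 2.6284°.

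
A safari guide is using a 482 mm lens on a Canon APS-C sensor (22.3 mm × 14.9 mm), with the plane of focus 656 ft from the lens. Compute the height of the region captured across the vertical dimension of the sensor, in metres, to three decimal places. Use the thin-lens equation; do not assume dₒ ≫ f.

dₒ: 656 ft × 304.8 mm/ft = 199948.79 mm.
Similar triangles through the lens centre give W/dₒ = h/dᵢ; with 1/f = 1/dₒ + 1/dᵢ this gives W = h·(dₒ − f)/f.
W = 14.9 mm × (199949 − 482) / 482 = 14.9 × 413.8315 ≈ 6166.090 mm = 6.16609 m.

6.166 m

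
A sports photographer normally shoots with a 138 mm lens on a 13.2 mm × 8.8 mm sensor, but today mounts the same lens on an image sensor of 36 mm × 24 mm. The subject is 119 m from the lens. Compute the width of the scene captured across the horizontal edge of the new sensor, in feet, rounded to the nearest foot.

The focal length stays 138 mm; the relevant sensor dimension is now w = 36 mm. Object distance dₒ = 119 m = 119000 mm.
Thin-lens field width W = w·(dₒ − f)/f = 36 × (119000 − 138)/138 ≈ 31007.478 mm = 31007.478/304.8 ft = 101.731 ft.

102 ft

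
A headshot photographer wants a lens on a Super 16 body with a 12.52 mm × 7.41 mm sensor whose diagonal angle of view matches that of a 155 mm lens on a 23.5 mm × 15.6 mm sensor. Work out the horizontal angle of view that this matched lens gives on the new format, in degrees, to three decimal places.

Sensor diagonal = √(23.5² + 15.6²) = √795.6100 ≈ 28.2066 mm.
Sensor diagonal = √(12.52² + 7.41²) = √211.6585 ≈ 14.5485 mm.
Equal diagonal AOV ⇒ f₂ = f₁ · 14.5485/28.2066 = 155 × 0.51578 ≈ 79.9465 mm.
Horizontal AOV on the new format = 2·arctan(12.52 / (2 × 79.9465)) = 2·arctan(0.07830) ≈ 8.9545°.

8.955°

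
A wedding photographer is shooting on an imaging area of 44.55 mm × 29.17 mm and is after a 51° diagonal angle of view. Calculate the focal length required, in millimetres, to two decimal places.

Sensor diagonal = √(44.55² + 29.17²) = √2835.5914 ≈ 53.2503 mm.
From α = 2·arctan(d/2f) we get f = d / (2·tan(α/2)).
With d = 53.2503 mm and α/2 = 25.5°, tan(α/2) ≈ 0.47698, so f ≈ 53.2503 / 0.95395 ≈ 55.8208 mm.

55.82 mm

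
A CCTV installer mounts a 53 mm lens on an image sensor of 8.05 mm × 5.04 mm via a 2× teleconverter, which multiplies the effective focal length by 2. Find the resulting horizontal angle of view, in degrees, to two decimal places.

Effective focal length f = 53 × 2 = 106 mm.
α = 2·arctan(8.05 / (2 × 106)) = 2·arctan(0.03797) ≈ 4.3491°.

4.35°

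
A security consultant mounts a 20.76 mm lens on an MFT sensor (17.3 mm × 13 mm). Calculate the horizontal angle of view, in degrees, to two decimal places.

45.24°

Angle of view α = 2·arctan(w/2f) with w = 17.3 mm and f = 20.76 mm.
w/2f = 0.41667; arctan(0.41667) ≈ 22.6199°, so α ≈ 45.2397°.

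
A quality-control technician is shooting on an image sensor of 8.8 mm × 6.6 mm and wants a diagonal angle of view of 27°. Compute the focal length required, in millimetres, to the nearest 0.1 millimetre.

22.9 mm

Sensor diagonal = √(8.8² + 6.6²) = √121.0000 ≈ 11.0000 mm.
From α = 2·arctan(d/2f) we get f = d / (2·tan(α/2)).
With d = 11.0000 mm and α/2 = 13.5°, tan(α/2) ≈ 0.24008, so f ≈ 11.0000 / 0.48016 ≈ 22.9091 mm.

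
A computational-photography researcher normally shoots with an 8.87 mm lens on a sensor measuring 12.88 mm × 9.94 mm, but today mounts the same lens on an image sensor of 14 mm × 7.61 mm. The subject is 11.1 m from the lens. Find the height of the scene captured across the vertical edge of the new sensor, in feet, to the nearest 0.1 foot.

31.2 ft

The focal length stays 8.87 mm; the relevant sensor dimension is now h = 7.61 mm. Object distance dₒ = 11.1 m = 11100 mm.
Thin-lens field height W = h·(dₒ − f)/f = 7.61 × (11100 − 8.87)/8.87 ≈ 9515.614 mm = 9515.614/304.8 ft = 31.2192 ft.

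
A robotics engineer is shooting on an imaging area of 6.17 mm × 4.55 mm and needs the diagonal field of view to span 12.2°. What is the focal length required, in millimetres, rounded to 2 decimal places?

Sensor diagonal = √(6.17² + 4.55²) = √58.7714 ≈ 7.6663 mm.
From α = 2·arctan(d/2f) we get f = d / (2·tan(α/2)).
With d = 7.6663 mm and α/2 = 6.1°, tan(α/2) ≈ 0.10687, so f ≈ 7.6663 / 0.21374 ≈ 35.8675 mm.

35.87 mm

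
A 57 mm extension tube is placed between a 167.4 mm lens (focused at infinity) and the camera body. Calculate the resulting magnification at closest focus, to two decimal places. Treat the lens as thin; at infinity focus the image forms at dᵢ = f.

The tube moves the image plane from f to f + e, so dᵢ = 167.4 + 57 = 224.4 mm. Focus is achieved when 1/f = 1/dₒ + 1/dᵢ, giving dₒ = 1/(1/f − 1/(f+e)).
Magnification m = dᵢ/dₒ = (f+e)·(1/f − 1/(f+e)) = e/f = 57/167.4 ≈ 0.3405.

0.34×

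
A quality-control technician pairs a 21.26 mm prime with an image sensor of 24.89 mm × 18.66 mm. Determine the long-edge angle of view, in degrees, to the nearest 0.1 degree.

Angle of view α = 2·arctan(w/2f) with w = 24.89 mm and f = 21.26 mm.
w/2f = 0.58537; arctan(0.58537) ≈ 30.3435°, so α ≈ 60.6870°.

60.7°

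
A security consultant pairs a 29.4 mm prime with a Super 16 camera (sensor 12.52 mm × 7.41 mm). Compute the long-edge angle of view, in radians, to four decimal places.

0.4196 rad

Angle of view α = 2·arctan(w/2f) with w = 12.52 mm and f = 29.4 mm.
w/2f = 0.21293; arctan(0.21293) ≈ 0.2098 rad, so α ≈ 0.4196 rad.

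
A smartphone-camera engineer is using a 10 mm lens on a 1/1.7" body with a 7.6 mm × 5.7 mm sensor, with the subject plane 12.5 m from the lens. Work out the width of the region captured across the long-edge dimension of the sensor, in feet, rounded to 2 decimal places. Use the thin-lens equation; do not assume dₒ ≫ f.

31.14 ft

dₒ: 12.5 m = 12500 mm.
Similar triangles through the lens centre give W/dₒ = w/dᵢ; with 1/f = 1/dₒ + 1/dᵢ this gives W = w·(dₒ − f)/f.
W = 7.6 mm × (12500 − 10) / 10 = 7.6 × 1249.0000 ≈ 9492.400 mm = 9492.400/304.8 ft = 31.143 ft.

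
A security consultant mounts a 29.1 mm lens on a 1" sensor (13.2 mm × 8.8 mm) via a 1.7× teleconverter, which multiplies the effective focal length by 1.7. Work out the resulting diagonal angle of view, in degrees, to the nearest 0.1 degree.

Effective focal length f = 29.1 × 1.7 = 49.47 mm.
Sensor diagonal = √(13.2² + 8.8²) = √251.6800 ≈ 15.8644 mm.
α = 2·arctan(15.864 / (2 × 49.47)) = 2·arctan(0.16034) ≈ 18.2190°.

18.2°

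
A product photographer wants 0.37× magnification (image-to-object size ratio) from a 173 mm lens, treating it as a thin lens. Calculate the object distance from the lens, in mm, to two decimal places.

640.57 mm

With m = dᵢ/dₒ and 1/f = 1/dₒ + 1/dᵢ, substituting dᵢ = m·dₒ gives 1/f = (1 + 1/m)/dₒ, hence dₒ = f·(1 + 1/m).
dₒ = 173 × (1 + 1/0.37) = 173 × 3.70270 ≈ 640.568 mm.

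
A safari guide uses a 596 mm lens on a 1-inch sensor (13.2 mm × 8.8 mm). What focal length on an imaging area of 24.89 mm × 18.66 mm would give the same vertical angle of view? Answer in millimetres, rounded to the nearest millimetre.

1264 mm

Equal angle of view means equal height/f ratio, so f₂ = f₁ · (height₂/height₁) = 596 × 18.66/8.8.
f₂ = 596 × 2.12045 ≈ 1263.791 mm.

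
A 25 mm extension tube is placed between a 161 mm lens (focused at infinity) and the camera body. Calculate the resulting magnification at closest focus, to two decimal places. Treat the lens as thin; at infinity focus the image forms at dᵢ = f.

The tube moves the image plane from f to f + e, so dᵢ = 161 + 25 = 186 mm. Focus is achieved when 1/f = 1/dₒ + 1/dᵢ, giving dₒ = 1/(1/f − 1/(f+e)).
Magnification m = dᵢ/dₒ = (f+e)·(1/f − 1/(f+e)) = e/f = 25/161 ≈ 0.1553.

0.16×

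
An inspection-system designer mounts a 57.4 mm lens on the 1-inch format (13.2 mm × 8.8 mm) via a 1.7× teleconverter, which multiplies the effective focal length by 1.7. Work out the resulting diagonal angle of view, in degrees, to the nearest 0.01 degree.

Effective focal length f = 57.4 × 1.7 = 97.58 mm.
Sensor diagonal = √(13.2² + 8.8²) = √251.6800 ≈ 15.8644 mm.
α = 2·arctan(15.864 / (2 × 97.58)) = 2·arctan(0.08129) ≈ 9.2946°.

9.29°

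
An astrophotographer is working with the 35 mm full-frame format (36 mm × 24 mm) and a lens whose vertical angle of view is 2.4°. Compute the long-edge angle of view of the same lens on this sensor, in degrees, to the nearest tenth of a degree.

From the vertical AOV: f = 24 / (2·tan(1.2°)) = 24 / 0.04189 ≈ 572.8740 mm.
Long-edge AOV = 2·arctan(36 / (2 × 572.8740)) = 2·arctan(0.03142) ≈ 3.5993°.

3.6°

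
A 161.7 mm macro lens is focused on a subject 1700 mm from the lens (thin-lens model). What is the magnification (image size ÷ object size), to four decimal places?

Thin lens: 1/f = 1/dₒ + 1/dᵢ → 1/dᵢ = 1/161.7 − 1/1700 = 0.0055961 mm⁻¹, so dᵢ ≈ 178.6973 mm.
Magnification m = dᵢ/dₒ = 178.6973/1700 ≈ 0.10512.

0.1051×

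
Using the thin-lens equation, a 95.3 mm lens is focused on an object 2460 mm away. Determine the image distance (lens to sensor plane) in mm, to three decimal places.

99.141 mm

1/dᵢ = 1/f − 1/dₒ = 1/95.3 − 1/2460 = 0.0100867 mm⁻¹.
dᵢ = 1/0.0100867 ≈ 99.1407 mm.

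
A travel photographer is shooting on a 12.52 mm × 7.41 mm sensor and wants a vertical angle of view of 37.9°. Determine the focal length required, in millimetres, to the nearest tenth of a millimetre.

10.8 mm

From α = 2·arctan(h/2f) we get f = h / (2·tan(α/2)).
With h = 7.41 mm and α/2 = 18.95°, tan(α/2) ≈ 0.34335, so f ≈ 7.41 / 0.68670 ≈ 10.7907 mm.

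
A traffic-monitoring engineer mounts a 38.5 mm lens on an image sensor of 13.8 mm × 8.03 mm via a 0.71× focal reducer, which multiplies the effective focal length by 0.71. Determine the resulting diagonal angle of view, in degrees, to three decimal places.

32.561°

Effective focal length f = 38.5 × 0.71 = 27.335 mm.
Sensor diagonal = √(13.8² + 8.03²) = √254.9209 ≈ 15.9662 mm.
α = 2·arctan(15.966 / (2 × 27.335)) = 2·arctan(0.29205) ≈ 32.5606°.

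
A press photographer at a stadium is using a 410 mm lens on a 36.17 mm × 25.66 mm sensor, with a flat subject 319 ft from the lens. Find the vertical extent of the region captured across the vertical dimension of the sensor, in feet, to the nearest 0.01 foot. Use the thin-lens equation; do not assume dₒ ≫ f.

dₒ: 319 ft × 304.8 mm/ft = 97231.20 mm.
Similar triangles through the lens centre give W/dₒ = h/dᵢ; with 1/f = 1/dₒ + 1/dᵢ this gives W = h·(dₒ − f)/f.
W = 25.66 mm × (97231.2 − 410) / 410 = 25.66 × 236.1493 ≈ 6059.590 mm = 6059.590/304.8 ft = 19.8805 ft.

19.88 ft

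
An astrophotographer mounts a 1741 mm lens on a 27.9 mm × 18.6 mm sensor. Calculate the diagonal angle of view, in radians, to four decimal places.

0.0193 rad

Sensor diagonal = √(27.9² + 18.6²) = √1124.3700 ≈ 33.5316 mm.
Angle of view α = 2·arctan(d/2f) with d = 33.5316 mm and f = 1741 mm.
d/2f = 0.00963; arctan(0.00963) ≈ 0.0096 rad, so α ≈ 0.0193 rad.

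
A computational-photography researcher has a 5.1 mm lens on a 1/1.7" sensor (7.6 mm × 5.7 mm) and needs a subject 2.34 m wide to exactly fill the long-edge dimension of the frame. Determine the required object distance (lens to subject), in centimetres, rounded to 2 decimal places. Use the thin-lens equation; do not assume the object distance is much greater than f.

157.54 cm

W: 2.34 m = 2340 mm.
Magnification m = w/W = dᵢ/dₒ; combined with 1/f = 1/dₒ + 1/dᵢ this gives dₒ = f·(1 + W/w).
dₒ = 5.1 mm × (1 + 2340/7.6) = 5.1 × 308.8947 ≈ 1575.363 mm = 157.536 cm.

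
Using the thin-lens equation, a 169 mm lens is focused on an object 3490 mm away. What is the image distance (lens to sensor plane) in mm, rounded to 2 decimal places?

1/dᵢ = 1/f − 1/dₒ = 1/169 − 1/3490 = 0.0056306 mm⁻¹.
dᵢ = 1/0.0056306 ≈ 177.6001 mm.

177.60 mm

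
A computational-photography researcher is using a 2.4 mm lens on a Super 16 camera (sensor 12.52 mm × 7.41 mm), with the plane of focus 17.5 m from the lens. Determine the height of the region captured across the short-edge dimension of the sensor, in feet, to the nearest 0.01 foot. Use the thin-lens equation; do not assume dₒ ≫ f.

177.24 ft

dₒ: 17.5 m = 17500 mm.
Similar triangles through the lens centre give W/dₒ = h/dᵢ; with 1/f = 1/dₒ + 1/dᵢ this gives W = h·(dₒ − f)/f.
W = 7.41 mm × (17500 − 2.4) / 2.4 = 7.41 × 7290.6667 ≈ 54023.840 mm = 54023.840/304.8 ft = 177.244 ft.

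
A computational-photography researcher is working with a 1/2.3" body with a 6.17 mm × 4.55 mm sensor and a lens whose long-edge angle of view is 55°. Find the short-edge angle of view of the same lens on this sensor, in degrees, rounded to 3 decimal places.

From the long-edge AOV: f = 6.17 / (2·tan(27.5°)) = 6.17 / 1.04113 ≈ 5.9262 mm.
Short-edge AOV = 2·arctan(4.55 / (2 × 5.9262)) = 2·arctan(0.38389) ≈ 42.0022°.

42.002°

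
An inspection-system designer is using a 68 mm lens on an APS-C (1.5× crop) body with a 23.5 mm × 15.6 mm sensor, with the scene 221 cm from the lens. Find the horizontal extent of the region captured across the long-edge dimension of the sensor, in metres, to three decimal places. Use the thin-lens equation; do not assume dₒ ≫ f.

0.740 m

dₒ: 221 cm = 2210 mm.
Similar triangles through the lens centre give W/dₒ = w/dᵢ; with 1/f = 1/dₒ + 1/dᵢ this gives W = w·(dₒ − f)/f.
W = 23.5 mm × (2210 − 68) / 68 = 23.5 × 31.5000 ≈ 740.250 mm = 0.74025 m.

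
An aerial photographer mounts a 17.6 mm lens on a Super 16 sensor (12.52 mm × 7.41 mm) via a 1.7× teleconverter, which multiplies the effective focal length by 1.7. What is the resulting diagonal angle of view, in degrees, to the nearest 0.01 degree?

Effective focal length f = 17.6 × 1.7 = 29.92 mm.
Sensor diagonal = √(12.52² + 7.41²) = √211.6585 ≈ 14.5485 mm.
α = 2·arctan(14.548 / (2 × 29.92)) = 2·arctan(0.24312) ≈ 27.3296°.

27.33°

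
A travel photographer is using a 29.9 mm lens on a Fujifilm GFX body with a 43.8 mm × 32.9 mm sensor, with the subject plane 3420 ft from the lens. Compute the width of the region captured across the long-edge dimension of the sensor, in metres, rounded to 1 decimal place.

dₒ: 3420 ft × 304.8 mm/ft = 1042415.97 mm.
Similar triangles through the lens centre give W/dₒ = w/dᵢ; with 1/f = 1/dₒ + 1/dᵢ this gives W = w·(dₒ − f)/f.
W = 43.8 mm × (1.04242e+06 − 29.9) / 29.9 = 43.8 × 34862.4103 ≈ 1526973.569 mm = 1526.97 m.

1527.0 m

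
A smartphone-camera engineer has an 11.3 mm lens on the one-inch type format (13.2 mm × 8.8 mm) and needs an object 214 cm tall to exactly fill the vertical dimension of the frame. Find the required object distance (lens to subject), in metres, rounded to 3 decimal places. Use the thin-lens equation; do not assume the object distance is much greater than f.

2.759 m

W: 214 cm = 2140 mm.
Magnification m = h/W = dᵢ/dₒ; combined with 1/f = 1/dₒ + 1/dᵢ this gives dₒ = f·(1 + W/h).
dₒ = 11.3 mm × (1 + 2140/8.8) = 11.3 × 244.1818 ≈ 2759.255 mm = 2.75925 m.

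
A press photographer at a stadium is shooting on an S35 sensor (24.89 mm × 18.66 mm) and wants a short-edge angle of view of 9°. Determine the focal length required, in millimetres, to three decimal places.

From α = 2·arctan(h/2f) we get f = h / (2·tan(α/2)).
With h = 18.66 mm and α/2 = 4.5°, tan(α/2) ≈ 0.07870, so f ≈ 18.66 / 0.15740 ≈ 118.5489 mm.

118.549 mm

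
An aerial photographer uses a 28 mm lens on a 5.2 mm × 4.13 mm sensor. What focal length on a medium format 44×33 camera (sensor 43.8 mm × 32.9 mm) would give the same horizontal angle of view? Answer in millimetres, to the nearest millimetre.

Equal angle of view means equal width/f ratio, so f₂ = f₁ · (width₂/width₁) = 28 × 43.8/5.2.
f₂ = 28 × 8.42308 ≈ 235.846 mm.

236 mm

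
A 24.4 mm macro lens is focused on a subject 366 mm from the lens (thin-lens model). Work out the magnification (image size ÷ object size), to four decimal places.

Thin lens: 1/f = 1/dₒ + 1/dᵢ → 1/dᵢ = 1/24.4 − 1/366 = 0.0382514 mm⁻¹, so dᵢ ≈ 26.1429 mm.
Magnification m = dᵢ/dₒ = 26.1429/366 ≈ 0.07143.

0.0714×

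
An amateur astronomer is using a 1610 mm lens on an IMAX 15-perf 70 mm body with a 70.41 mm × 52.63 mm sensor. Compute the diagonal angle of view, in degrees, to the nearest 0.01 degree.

3.13°

Sensor diagonal = √(70.41² + 52.63²) = √7727.4850 ≈ 87.9061 mm.
Angle of view α = 2·arctan(d/2f) with d = 87.9061 mm and f = 1610 mm.
d/2f = 0.02730; arctan(0.02730) ≈ 1.5638°, so α ≈ 3.1276°.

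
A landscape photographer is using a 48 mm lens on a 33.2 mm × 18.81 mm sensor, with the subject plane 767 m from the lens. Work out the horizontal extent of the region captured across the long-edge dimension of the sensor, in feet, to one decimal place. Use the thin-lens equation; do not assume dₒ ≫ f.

1740.4 ft

dₒ: 767 m = 767000 mm.
Similar triangles through the lens centre give W/dₒ = w/dᵢ; with 1/f = 1/dₒ + 1/dᵢ this gives W = w·(dₒ − f)/f.
W = 33.2 mm × (767000 − 48) / 48 = 33.2 × 15978.1667 ≈ 530475.133 mm = 530475.133/304.8 ft = 1740.4 ft.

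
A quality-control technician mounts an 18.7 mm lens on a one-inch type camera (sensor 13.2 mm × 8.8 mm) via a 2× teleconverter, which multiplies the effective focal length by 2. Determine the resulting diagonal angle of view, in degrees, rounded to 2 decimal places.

23.95°

Effective focal length f = 18.7 × 2 = 37.4 mm.
Sensor diagonal = √(13.2² + 8.8²) = √251.6800 ≈ 15.8644 mm.
α = 2·arctan(15.864 / (2 × 37.4)) = 2·arctan(0.21209) ≈ 23.9490°.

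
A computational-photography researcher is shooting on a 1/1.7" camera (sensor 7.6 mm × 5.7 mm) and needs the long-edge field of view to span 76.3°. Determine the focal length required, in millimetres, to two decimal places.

From α = 2·arctan(w/2f) we get f = w / (2·tan(α/2)).
With w = 7.6 mm and α/2 = 38.15°, tan(α/2) ≈ 0.78551, so f ≈ 7.6 / 1.57102 ≈ 4.8376 mm.

4.84 mm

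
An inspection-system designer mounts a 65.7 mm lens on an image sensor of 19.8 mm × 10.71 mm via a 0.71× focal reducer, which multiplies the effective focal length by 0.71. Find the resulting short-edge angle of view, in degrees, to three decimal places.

13.098°

Effective focal length f = 65.7 × 0.71 = 46.647 mm.
α = 2·arctan(10.71 / (2 × 46.647)) = 2·arctan(0.11480) ≈ 13.0976°.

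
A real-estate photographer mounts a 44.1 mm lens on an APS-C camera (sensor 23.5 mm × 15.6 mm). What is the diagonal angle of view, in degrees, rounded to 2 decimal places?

Sensor diagonal = √(23.5² + 15.6²) = √795.6100 ≈ 28.2066 mm.
Angle of view α = 2·arctan(d/2f) with d = 28.2066 mm and f = 44.1 mm.
d/2f = 0.31980; arctan(0.31980) ≈ 17.7344°, so α ≈ 35.4688°.

35.47°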